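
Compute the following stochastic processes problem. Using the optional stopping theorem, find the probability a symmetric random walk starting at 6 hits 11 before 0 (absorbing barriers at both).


By optional stopping theorem: E(M at tau) = M(0) = 6
P(hit 11)*11 + P(hit 0)*0 = 6
P(hit 11) = (6 - 0)/(11 - 0) = 6/11 = 0.5455

0.5455


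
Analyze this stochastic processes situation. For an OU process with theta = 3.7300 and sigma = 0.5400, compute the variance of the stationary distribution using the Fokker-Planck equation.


Stationary variance = sigma^2 / (2*theta)
= 0.5400^2 / (2*3.7300)
= 0.2916 / 7.4600
= 0.0391

0.0391


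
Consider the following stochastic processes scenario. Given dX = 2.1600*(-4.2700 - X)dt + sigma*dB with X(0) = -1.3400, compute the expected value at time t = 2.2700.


E[X(t)] = mu + (X(0) - mu)*exp(-theta*t)
= -4.2700 + (-1.3400 - -4.2700)*exp(-2.1600*2.2700)
= -4.2700 + 2.9300 * 0.0074
= -4.2483

-4.2483


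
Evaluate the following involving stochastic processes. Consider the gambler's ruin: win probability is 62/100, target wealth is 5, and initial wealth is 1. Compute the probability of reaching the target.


Gambler's ruin formula:
r = q/p = 0.3800/0.6200 = 0.6129
P(win) = (1 - r^i)/(1 - r^N)
= (1 - 0.6129^1)/(1 - 0.6129^5)
= 0.4237

0.4237


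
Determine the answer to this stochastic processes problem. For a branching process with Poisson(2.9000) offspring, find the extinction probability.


Since mu = 2.9000 > 1, extinction prob q < 1.
Solve s = exp(mu*(s-1)) iteratively.
q = 0.0668

0.0668


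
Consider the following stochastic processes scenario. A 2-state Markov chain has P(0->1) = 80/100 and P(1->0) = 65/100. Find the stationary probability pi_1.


Stationary distribution: pi_0 = p10/(p01+p10), pi_1 = p01/(p01+p10)
p01 = 0.8000, p10 = 0.6500
pi_1 = 0.5517

0.5517


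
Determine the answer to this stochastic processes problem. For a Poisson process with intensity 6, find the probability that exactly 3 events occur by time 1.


P(N(t)=k) = (lambda*t)^k * exp(-lambda*t) / k!
lambda*t = 6
= 6^3 * exp(-6) / 3!
= 216 * 0.0025 / 6
= 0.0892

0.0892


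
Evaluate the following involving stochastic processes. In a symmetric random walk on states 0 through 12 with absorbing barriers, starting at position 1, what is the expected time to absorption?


For symmetric RW on 0,...,N with absorbing barriers, E(i) = i*(N-i)
E(1) = 1 * 11 = 11

11


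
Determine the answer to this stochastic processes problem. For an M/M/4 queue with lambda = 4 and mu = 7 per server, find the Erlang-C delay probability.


a = lambda/mu = 0.5714
rho = a/c = 0.1429
Erlang-C formula applied:
C(c,a) = 0.0029

0.0029


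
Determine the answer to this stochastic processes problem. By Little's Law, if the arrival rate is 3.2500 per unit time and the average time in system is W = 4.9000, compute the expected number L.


Little's Law: L = lambda * W
= 3.2500 * 4.9000
= 15.9250

15.9250


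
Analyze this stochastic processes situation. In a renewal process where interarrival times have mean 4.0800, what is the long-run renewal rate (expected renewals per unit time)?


Long-run renewal rate = 1/E(X)
= 1/4.0800
= 0.2451

0.2451


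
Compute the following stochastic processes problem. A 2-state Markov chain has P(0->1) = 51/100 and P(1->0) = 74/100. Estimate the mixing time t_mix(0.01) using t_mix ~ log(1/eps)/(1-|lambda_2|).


lambda_2 = |1 - p01 - p10| = |1 - 0.5100 - 0.7400| = 0.2500
t_mix ~ log(1/eps)/(1 - |lambda_2|)
= log(100)/(1 - 0.2500) = 4.6052/0.7500
= 6.1402

6.1402


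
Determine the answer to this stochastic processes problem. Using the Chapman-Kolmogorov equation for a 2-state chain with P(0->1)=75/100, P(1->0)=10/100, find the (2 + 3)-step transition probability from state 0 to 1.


P^5 = P^2 * P^3
Computing via matrix multiplication of the transition matrix.
Entry (0,1) of P^5 = 0.8823

0.8823


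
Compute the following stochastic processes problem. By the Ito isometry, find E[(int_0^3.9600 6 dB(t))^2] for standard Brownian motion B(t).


By Ito isometry: E[(int f dB)^2] = int f^2 dt
= 6^2 * 3.9600
= 36 * 3.9600 = 142.5600

142.5600


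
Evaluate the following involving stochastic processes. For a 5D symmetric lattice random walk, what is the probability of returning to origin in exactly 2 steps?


P(return in 2 steps) = P(reverse first step) = 1/(2d)
= 1/10
= 0.1000

0.1000


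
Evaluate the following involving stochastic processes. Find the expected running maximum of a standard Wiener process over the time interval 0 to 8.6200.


E(max B(s)) = sqrt(2t/pi)
= sqrt(2*8.6200/pi)
= sqrt(5.4877)
= 2.3426

2.3426


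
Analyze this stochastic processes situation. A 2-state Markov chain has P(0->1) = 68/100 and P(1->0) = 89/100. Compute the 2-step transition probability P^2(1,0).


Computing P^2 by matrix multiplication.
P = [[0.3200, 0.6800], [0.8900, 0.1100]]
After raising P to the power 2:
P^2(1,0) = 0.3827

0.3827


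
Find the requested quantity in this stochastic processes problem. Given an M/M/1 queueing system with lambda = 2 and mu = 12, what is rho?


rho = lambda/mu
= 2/12
= 0.1667

0.1667


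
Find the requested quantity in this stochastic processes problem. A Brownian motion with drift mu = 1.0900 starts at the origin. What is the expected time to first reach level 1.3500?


Expected first passage time = a/mu
= 1.3500/1.0900
= 1.2385

1.2385


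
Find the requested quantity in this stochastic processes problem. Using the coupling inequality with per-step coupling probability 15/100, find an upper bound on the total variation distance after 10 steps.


TV distance bound <= (1-delta)^n
= (1 - 0.1500)^10
= 0.8500^10
= 0.1969

0.1969


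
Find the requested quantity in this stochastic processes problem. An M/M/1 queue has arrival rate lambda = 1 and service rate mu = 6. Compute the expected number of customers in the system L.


rho = 1/6 = 0.1667
L = rho/(1-rho)
= 0.1667/0.8333
= 0.2000

0.2000


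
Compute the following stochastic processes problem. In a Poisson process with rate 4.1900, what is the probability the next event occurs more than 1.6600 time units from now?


P(X > t) = exp(-lambda * t)
= exp(-4.1900 * 1.6600)
= exp(-6.9554) = 9.5347e-04

9.5347e-04


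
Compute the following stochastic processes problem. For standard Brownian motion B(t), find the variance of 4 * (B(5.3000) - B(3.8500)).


Var(alpha*(B(t)-B(s))) = alpha^2 * (t-s)
= 4^2 * (5.3000 - 3.8500)
= 16 * 1.4500
= 23.2000

23.2000


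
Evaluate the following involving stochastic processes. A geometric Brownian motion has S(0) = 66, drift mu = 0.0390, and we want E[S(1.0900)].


E[S(t)] = S(0) * exp(mu * t)
= 66 * exp(0.0390 * 1.0900)
= 66 * 1.0434
= 68.8661

68.8661


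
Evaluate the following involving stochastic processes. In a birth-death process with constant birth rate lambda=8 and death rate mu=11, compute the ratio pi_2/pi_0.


For birth-death process, pi_n/pi_0 = (lambda/mu)^n
= (8/11)^2
= 0.5289

0.5289


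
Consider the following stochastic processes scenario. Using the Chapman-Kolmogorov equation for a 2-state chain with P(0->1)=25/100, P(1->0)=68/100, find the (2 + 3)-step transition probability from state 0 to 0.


P^5 = P^2 * P^3
Computing via matrix multiplication of the transition matrix.
Entry (0,0) of P^5 = 0.7312

0.7312


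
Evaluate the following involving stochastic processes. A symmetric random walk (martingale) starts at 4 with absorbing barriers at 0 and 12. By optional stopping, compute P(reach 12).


By optional stopping theorem: E(M at tau) = M(0) = 4
P(hit 12)*12 + P(hit 0)*0 = 4
P(hit 12) = (4 - 0)/(12 - 0) = 1/3 = 0.3333

0.3333


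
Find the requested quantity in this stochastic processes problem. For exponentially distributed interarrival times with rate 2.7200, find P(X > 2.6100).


P(X > t) = exp(-lambda * t)
= exp(-2.7200 * 2.6100)
= exp(-7.0992) = 8.2577e-04

8.2577e-04


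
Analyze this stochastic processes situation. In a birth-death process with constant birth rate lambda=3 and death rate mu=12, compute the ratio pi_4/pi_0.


For birth-death process, pi_n/pi_0 = (lambda/mu)^n
= (3/12)^4
= 0.0039

0.0039


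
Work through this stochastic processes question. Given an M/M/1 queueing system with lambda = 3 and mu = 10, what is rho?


rho = lambda/mu
= 3/10
= 0.3000

0.3000


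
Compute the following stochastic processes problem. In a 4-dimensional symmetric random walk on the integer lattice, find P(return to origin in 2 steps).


P(return in 2 steps) = P(reverse first step) = 1/(2d)
= 1/8
= 0.1250

0.1250


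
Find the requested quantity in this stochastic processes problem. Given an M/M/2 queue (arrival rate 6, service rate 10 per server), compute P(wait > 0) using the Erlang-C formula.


a = lambda/mu = 0.6000
rho = a/c = 0.3000
Erlang-C formula applied:
C(c,a) = 0.1385

0.1385


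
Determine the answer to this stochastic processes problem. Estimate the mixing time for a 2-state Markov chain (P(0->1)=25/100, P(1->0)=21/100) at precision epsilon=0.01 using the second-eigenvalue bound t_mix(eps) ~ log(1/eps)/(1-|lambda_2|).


lambda_2 = |1 - p01 - p10| = |1 - 0.2500 - 0.2100| = 0.5400
t_mix ~ log(1/eps)/(1 - |lambda_2|)
= log(100)/(1 - 0.5400) = 4.6052/0.4600
= 10.0112

10.0112


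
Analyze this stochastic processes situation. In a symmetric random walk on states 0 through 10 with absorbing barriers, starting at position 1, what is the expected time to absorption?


For symmetric RW on 0,...,N with absorbing barriers, E(i) = i*(N-i)
E(1) = 1 * 9 = 9

9


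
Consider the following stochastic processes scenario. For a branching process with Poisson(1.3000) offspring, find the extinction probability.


Since mu = 1.3000 > 1, extinction prob q < 1.
Solve s = exp(mu*(s-1)) iteratively.
q = 0.5770

0.5770


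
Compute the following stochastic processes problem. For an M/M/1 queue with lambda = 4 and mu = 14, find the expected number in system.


rho = 4/14 = 0.2857
L = rho/(1-rho)
= 0.2857/0.7143
= 0.4000

0.4000


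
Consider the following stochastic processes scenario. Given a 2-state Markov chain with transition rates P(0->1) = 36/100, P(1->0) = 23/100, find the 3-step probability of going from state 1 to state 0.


Computing P^3 by matrix multiplication.
P = [[0.6400, 0.3600], [0.2300, 0.7700]]
After raising P to the power 3:
P^3(1,0) = 0.3630

0.3630


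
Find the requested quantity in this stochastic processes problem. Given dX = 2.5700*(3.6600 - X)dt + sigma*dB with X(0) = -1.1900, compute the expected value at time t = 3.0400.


E[X(t)] = mu + (X(0) - mu)*exp(-theta*t)
= 3.6600 + (-1.1900 - 3.6600)*exp(-2.5700*3.0400)
= 3.6600 + -4.8500 * 4.0452e-04
= 3.6580

3.6580


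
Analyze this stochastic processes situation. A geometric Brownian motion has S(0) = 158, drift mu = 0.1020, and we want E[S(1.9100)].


E[S(t)] = S(0) * exp(mu * t)
= 158 * exp(0.1020 * 1.9100)
= 158 * 1.2151
= 191.9846

191.9846


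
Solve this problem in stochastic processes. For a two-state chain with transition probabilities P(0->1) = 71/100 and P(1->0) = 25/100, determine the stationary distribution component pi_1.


Stationary distribution: pi_0 = p10/(p01+p10), pi_1 = p01/(p01+p10)
p01 = 0.7100, p10 = 0.2500
pi_1 = 0.7396

0.7396


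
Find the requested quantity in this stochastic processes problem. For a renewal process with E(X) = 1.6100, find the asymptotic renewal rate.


Long-run renewal rate = 1/E(X)
= 1/1.6100
= 0.6211

0.6211


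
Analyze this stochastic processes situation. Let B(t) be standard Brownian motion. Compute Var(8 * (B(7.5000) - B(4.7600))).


Var(alpha*(B(t)-B(s))) = alpha^2 * (t-s)
= 8^2 * (7.5000 - 4.7600)
= 64 * 2.7400
= 175.3600

175.3600


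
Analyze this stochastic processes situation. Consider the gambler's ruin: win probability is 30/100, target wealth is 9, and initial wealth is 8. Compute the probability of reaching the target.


Gambler's ruin formula:
r = q/p = 0.7000/0.3000 = 2.3333
P(win) = (1 - r^i)/(1 - r^N)
= (1 - 2.3333^8)/(1 - 2.3333^9)
= 0.4283

0.4283


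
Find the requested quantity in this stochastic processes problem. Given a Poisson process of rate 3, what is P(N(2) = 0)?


P(N(t)=k) = (lambda*t)^k * exp(-lambda*t) / k!
lambda*t = 6
= 6^0 * exp(-6) / 0!
= 1 * 0.0025 / 1
= 0.0025

0.0025


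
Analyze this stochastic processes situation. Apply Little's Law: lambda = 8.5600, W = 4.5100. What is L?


Little's Law: L = lambda * W
= 8.5600 * 4.5100
= 38.6056

38.6056


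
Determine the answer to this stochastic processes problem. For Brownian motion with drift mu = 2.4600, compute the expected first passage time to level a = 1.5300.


Expected first passage time = a/mu
= 1.5300/2.4600
= 0.6220

0.6220


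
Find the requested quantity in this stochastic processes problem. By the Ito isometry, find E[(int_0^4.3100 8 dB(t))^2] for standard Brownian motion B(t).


By Ito isometry: E[(int f dB)^2] = int f^2 dt
= 8^2 * 4.3100
= 64 * 4.3100 = 275.8400

275.8400


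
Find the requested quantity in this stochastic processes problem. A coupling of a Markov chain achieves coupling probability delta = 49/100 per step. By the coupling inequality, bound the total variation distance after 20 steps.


TV distance bound <= (1-delta)^n
= (1 - 0.4900)^20
= 0.5100^20
= 1.4171e-06

1.4171e-06


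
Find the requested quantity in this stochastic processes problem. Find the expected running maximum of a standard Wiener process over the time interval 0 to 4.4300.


E(max B(s)) = sqrt(2t/pi)
= sqrt(2*4.4300/pi)
= sqrt(2.8202)
= 1.6794

1.6794


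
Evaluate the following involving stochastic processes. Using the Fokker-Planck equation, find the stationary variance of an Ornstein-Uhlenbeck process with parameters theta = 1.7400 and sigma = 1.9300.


Stationary variance = sigma^2 / (2*theta)
= 1.9300^2 / (2*1.7400)
= 3.7249 / 3.4800
= 1.0704

1.0704


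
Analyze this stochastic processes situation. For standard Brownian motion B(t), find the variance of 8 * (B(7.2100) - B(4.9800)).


Var(alpha*(B(t)-B(s))) = alpha^2 * (t-s)
= 8^2 * (7.2100 - 4.9800)
= 64 * 2.2300
= 142.7200

142.7200


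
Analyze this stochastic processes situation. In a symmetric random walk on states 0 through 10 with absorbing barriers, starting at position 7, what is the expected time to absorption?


For symmetric RW on 0,...,N with absorbing barriers, E(i) = i*(N-i)
E(7) = 7 * 3 = 21

21


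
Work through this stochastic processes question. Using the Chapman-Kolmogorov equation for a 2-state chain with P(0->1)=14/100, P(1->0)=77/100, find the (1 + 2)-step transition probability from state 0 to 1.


P^3 = P^1 * P^2
Computing via matrix multiplication of the transition matrix.
Entry (0,1) of P^3 = 0.1537

0.1537


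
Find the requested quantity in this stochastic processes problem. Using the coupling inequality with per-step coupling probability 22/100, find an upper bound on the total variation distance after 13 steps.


TV distance bound <= (1-delta)^n
= (1 - 0.2200)^13
= 0.7800^13
= 0.0396

0.0396


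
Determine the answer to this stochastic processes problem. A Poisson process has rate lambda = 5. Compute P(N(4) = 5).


P(N(t)=k) = (lambda*t)^k * exp(-lambda*t) / k!
lambda*t = 20
= 20^5 * exp(-20) / 5!
= 3200000 * 2.0612e-09 / 120
= 5.4964e-05

5.4964e-05


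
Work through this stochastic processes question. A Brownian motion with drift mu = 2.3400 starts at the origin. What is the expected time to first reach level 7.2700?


Expected first passage time = a/mu
= 7.2700/2.3400
= 3.1068

3.1068


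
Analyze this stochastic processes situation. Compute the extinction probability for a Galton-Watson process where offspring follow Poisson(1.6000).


Since mu = 1.6000 > 1, extinction prob q < 1.
Solve s = exp(mu*(s-1)) iteratively.
q = 0.3580

0.3580


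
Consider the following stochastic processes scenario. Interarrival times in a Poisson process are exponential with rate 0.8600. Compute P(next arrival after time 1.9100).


P(X > t) = exp(-lambda * t)
= exp(-0.8600 * 1.9100)
= exp(-1.6426) = 0.1935

0.1935


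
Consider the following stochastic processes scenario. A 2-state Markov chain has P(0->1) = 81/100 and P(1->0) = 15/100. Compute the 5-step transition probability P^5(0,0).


Computing P^5 by matrix multiplication.
P = [[0.1900, 0.8100], [0.1500, 0.8500]]
After raising P to the power 5:
P^5(0,0) = 0.1563

0.1563


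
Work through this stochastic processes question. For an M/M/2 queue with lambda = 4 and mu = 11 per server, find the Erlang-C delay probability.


a = lambda/mu = 0.3636
rho = a/c = 0.1818
Erlang-C formula applied:
C(c,a) = 0.0559

0.0559


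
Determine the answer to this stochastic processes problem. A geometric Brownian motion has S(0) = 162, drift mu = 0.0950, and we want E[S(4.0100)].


E[S(t)] = S(0) * exp(mu * t)
= 162 * exp(0.0950 * 4.0100)
= 162 * 1.4637
= 237.1153

237.1153


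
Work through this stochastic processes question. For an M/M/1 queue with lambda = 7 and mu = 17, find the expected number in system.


rho = 7/17 = 0.4118
L = rho/(1-rho)
= 0.4118/0.5882
= 0.7000

0.7000


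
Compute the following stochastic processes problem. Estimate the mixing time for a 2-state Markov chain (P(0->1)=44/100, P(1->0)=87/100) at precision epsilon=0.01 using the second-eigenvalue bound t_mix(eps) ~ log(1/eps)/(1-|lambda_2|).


lambda_2 = |1 - p01 - p10| = |1 - 0.4400 - 0.8700| = 0.3100
t_mix ~ log(1/eps)/(1 - |lambda_2|)
= log(100)/(1 - 0.3100) = 4.6052/0.6900
= 6.6742

6.6742


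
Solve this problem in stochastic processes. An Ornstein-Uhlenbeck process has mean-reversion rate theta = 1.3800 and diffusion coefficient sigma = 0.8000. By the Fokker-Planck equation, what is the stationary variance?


Stationary variance = sigma^2 / (2*theta)
= 0.8000^2 / (2*1.3800)
= 0.6400 / 2.7600
= 0.2319

0.2319


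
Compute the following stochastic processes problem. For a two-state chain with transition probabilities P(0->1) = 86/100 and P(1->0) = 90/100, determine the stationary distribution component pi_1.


Stationary distribution: pi_0 = p10/(p01+p10), pi_1 = p01/(p01+p10)
p01 = 0.8600, p10 = 0.9000
pi_1 = 0.4886

0.4886


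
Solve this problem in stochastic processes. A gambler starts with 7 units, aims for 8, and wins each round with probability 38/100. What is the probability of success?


Gambler's ruin formula:
r = q/p = 0.6200/0.3800 = 1.6316
P(win) = (1 - r^i)/(1 - r^N)
= (1 - 1.6316^7)/(1 - 1.6316^8)
= 0.6050

0.6050


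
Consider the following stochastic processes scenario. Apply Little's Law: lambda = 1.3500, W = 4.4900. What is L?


Little's Law: L = lambda * W
= 1.3500 * 4.4900
= 6.0615

6.0615


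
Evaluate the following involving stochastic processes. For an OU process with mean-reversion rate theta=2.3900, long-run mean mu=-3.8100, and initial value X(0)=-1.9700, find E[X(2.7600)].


E[X(t)] = mu + (X(0) - mu)*exp(-theta*t)
= -3.8100 + (-1.9700 - -3.8100)*exp(-2.3900*2.7600)
= -3.8100 + 1.8400 * 0.0014
= -3.8075

-3.8075


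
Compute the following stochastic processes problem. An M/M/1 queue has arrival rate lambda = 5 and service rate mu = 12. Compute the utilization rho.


rho = lambda/mu
= 5/12
= 0.4167

0.4167


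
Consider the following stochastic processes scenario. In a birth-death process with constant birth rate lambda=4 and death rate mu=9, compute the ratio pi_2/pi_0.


For birth-death process, pi_n/pi_0 = (lambda/mu)^n
= (4/9)^2
= 0.1975

0.1975


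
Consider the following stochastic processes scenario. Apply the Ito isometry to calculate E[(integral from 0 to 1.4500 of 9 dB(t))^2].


By Ito isometry: E[(int f dB)^2] = int f^2 dt
= 9^2 * 1.4500
= 81 * 1.4500 = 117.4500

117.4500


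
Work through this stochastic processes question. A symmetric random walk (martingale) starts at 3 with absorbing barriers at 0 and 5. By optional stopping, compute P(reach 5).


By optional stopping theorem: E(M at tau) = M(0) = 3
P(hit 5)*5 + P(hit 0)*0 = 3
P(hit 5) = (3 - 0)/(5 - 0) = 3/5 = 0.6000

0.6000


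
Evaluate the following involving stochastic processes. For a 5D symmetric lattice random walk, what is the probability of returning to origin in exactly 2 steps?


P(return in 2 steps) = P(reverse first step) = 1/(2d)
= 1/10
= 0.1000

0.1000


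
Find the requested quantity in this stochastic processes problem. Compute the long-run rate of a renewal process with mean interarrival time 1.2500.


Long-run renewal rate = 1/E(X)
= 1/1.2500
= 0.8000

0.8000


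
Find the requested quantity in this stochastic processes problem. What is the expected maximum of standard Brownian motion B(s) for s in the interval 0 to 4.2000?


E(max B(s)) = sqrt(2t/pi)
= sqrt(2*4.2000/pi)
= sqrt(2.6738)
= 1.6352

1.6352


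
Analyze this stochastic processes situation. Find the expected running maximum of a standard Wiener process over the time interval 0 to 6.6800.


E(max B(s)) = sqrt(2t/pi)
= sqrt(2*6.6800/pi)
= sqrt(4.2526)
= 2.0622

2.0622


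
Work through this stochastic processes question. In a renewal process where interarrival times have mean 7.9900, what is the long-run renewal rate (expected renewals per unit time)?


Long-run renewal rate = 1/E(X)
= 1/7.9900
= 0.1252

0.1252


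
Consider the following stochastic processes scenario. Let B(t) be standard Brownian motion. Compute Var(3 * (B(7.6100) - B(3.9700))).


Var(alpha*(B(t)-B(s))) = alpha^2 * (t-s)
= 3^2 * (7.6100 - 3.9700)
= 9 * 3.6400
= 32.7600

32.7600


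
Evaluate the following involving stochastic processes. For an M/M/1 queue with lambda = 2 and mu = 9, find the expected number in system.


rho = 2/9 = 0.2222
L = rho/(1-rho)
= 0.2222/0.7778
= 0.2857

0.2857


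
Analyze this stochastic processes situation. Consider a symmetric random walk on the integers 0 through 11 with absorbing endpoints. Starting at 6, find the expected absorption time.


For symmetric RW on 0,...,N with absorbing barriers, E(i) = i*(N-i)
E(6) = 6 * 5 = 30

30


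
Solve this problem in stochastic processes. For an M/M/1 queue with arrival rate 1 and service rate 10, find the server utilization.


rho = lambda/mu
= 1/10
= 0.1000

0.1000


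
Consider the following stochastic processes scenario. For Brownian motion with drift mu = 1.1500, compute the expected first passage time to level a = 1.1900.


Expected first passage time = a/mu
= 1.1900/1.1500
= 1.0348

1.0348


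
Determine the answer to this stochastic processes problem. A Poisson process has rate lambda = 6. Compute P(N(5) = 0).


P(N(t)=k) = (lambda*t)^k * exp(-lambda*t) / k!
lambda*t = 30
= 30^0 * exp(-30) / 0!
= 1 * 9.3576e-14 / 1
= 9.3576e-14

9.3576e-14


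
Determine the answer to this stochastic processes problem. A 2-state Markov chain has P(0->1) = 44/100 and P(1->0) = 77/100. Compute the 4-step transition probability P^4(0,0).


Computing P^4 by matrix multiplication.
P = [[0.5600, 0.4400], [0.7700, 0.2300]]
After raising P to the power 4:
P^4(0,0) = 0.6371

0.6371


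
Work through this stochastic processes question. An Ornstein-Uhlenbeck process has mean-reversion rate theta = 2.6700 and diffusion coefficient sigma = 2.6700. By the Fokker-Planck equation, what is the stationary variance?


Stationary variance = sigma^2 / (2*theta)
= 2.6700^2 / (2*2.6700)
= 7.1289 / 5.3400
= 1.3350

1.3350


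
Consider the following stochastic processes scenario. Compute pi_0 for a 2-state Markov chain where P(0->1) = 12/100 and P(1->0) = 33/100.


Stationary distribution: pi_0 = p10/(p01+p10), pi_1 = p01/(p01+p10)
p01 = 0.1200, p10 = 0.3300
pi_0 = 0.7333

0.7333


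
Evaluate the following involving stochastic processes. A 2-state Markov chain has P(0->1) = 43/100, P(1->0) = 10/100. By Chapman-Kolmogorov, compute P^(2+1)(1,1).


P^3 = P^2 * P^1
Computing via matrix multiplication of the transition matrix.
Entry (1,1) of P^3 = 0.8309

0.8309


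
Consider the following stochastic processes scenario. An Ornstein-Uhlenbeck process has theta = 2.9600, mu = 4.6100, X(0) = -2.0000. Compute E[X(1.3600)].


E[X(t)] = mu + (X(0) - mu)*exp(-theta*t)
= 4.6100 + (-2.0000 - 4.6100)*exp(-2.9600*1.3600)
= 4.6100 + -6.6100 * 0.0179
= 4.4920

4.4920


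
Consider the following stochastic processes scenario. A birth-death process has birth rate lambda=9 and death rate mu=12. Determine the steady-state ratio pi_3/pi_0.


For birth-death process, pi_n/pi_0 = (lambda/mu)^n
= (9/12)^3
= 0.4219

0.4219


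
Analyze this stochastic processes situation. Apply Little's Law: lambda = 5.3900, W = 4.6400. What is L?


Little's Law: L = lambda * W
= 5.3900 * 4.6400
= 25.0096

25.0096


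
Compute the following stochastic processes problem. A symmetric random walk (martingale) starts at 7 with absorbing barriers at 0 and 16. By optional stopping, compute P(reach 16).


By optional stopping theorem: E(M at tau) = M(0) = 7
P(hit 16)*16 + P(hit 0)*0 = 7
P(hit 16) = (7 - 0)/(16 - 0) = 7/16 = 0.4375

0.4375


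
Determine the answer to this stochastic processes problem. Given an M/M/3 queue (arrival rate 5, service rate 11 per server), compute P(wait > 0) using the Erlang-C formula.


a = lambda/mu = 0.4545
rho = a/c = 0.1515
Erlang-C formula applied:
C(c,a) = 0.0117

0.0117


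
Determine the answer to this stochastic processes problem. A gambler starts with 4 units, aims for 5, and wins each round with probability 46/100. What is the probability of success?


Gambler's ruin formula:
r = q/p = 0.5400/0.4600 = 1.1739
P(win) = (1 - r^i)/(1 - r^N)
= (1 - 1.1739^4)/(1 - 1.1739^5)
= 0.7313

0.7313


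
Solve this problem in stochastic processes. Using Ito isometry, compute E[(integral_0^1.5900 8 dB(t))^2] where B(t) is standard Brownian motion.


By Ito isometry: E[(int f dB)^2] = int f^2 dt
= 8^2 * 1.5900
= 64 * 1.5900 = 101.7600

101.7600


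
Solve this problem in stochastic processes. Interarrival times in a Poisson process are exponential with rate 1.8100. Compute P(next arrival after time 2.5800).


P(X > t) = exp(-lambda * t)
= exp(-1.8100 * 2.5800)
= exp(-4.6698) = 0.0094

0.0094


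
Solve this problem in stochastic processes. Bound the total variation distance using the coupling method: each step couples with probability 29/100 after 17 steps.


TV distance bound <= (1-delta)^n
= (1 - 0.2900)^17
= 0.7100^17
= 0.0030

0.0030


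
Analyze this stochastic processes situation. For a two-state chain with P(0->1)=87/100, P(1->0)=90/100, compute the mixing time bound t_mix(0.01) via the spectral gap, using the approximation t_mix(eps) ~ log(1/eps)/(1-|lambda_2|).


lambda_2 = |1 - p01 - p10| = |1 - 0.8700 - 0.9000| = 0.7700
t_mix ~ log(1/eps)/(1 - |lambda_2|)
= log(100)/(1 - 0.7700) = 4.6052/0.2300
= 20.0225

20.0225


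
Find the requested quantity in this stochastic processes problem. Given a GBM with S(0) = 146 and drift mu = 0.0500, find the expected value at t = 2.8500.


E[S(t)] = S(0) * exp(mu * t)
= 146 * exp(0.0500 * 2.8500)
= 146 * 1.1532
= 168.3603

168.3603


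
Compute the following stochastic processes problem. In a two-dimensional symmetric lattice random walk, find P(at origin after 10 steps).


P = C(10,5)^2 / 4^10
= 252^2 / 1048576
= 63504 / 1048576
= 0.0606

0.0606


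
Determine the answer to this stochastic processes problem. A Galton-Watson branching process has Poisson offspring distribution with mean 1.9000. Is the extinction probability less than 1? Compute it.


Since mu = 1.9000 > 1, extinction prob q < 1.
Solve s = exp(mu*(s-1)) iteratively.
q = 0.2328

0.2328


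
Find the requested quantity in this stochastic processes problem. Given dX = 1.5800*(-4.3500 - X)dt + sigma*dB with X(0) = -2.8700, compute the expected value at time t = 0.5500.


E[X(t)] = mu + (X(0) - mu)*exp(-theta*t)
= -4.3500 + (-2.8700 - -4.3500)*exp(-1.5800*0.5500)
= -4.3500 + 1.4800 * 0.4194
= -3.7293

-3.7293


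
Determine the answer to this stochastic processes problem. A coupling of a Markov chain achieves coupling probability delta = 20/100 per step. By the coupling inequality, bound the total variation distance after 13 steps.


TV distance bound <= (1-delta)^n
= (1 - 0.2000)^13
= 0.8000^13
= 0.0550

0.0550


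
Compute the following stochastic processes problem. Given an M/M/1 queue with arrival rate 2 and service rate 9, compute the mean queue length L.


rho = 2/9 = 0.2222
L = rho/(1-rho)
= 0.2222/0.7778
= 0.2857

0.2857


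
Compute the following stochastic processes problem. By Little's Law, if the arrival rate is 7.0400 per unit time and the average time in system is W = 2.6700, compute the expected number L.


Little's Law: L = lambda * W
= 7.0400 * 2.6700
= 18.7968

18.7968


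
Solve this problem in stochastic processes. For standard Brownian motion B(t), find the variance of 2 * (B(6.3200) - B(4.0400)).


Var(alpha*(B(t)-B(s))) = alpha^2 * (t-s)
= 2^2 * (6.3200 - 4.0400)
= 4 * 2.2800
= 9.1200

9.1200


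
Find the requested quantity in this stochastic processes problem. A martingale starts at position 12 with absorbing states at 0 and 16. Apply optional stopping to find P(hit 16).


By optional stopping theorem: E(M at tau) = M(0) = 12
P(hit 16)*16 + P(hit 0)*0 = 12
P(hit 16) = (12 - 0)/(16 - 0) = 3/4 = 0.7500

0.7500


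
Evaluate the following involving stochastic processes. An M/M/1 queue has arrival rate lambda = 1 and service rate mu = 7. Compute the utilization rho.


rho = lambda/mu
= 1/7
= 0.1429

0.1429


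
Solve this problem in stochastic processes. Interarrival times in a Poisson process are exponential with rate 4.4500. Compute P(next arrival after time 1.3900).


P(X > t) = exp(-lambda * t)
= exp(-4.4500 * 1.3900)
= exp(-6.1855) = 0.0021

0.0021


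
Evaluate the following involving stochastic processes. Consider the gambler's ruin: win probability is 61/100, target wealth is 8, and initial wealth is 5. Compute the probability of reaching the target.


Gambler's ruin formula:
r = q/p = 0.3900/0.6100 = 0.6393
P(win) = (1 - r^i)/(1 - r^N)
= (1 - 0.6393^5)/(1 - 0.6393^8)
= 0.9188

0.9188


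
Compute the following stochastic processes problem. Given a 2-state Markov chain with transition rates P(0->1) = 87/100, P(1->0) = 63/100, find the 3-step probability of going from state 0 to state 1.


Computing P^3 by matrix multiplication.
P = [[0.1300, 0.8700], [0.6300, 0.3700]]
After raising P to the power 3:
P^3(0,1) = 0.6525

0.6525


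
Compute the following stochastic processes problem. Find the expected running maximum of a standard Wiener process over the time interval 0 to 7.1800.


E(max B(s)) = sqrt(2t/pi)
= sqrt(2*7.1800/pi)
= sqrt(4.5709)
= 2.1380

2.1380


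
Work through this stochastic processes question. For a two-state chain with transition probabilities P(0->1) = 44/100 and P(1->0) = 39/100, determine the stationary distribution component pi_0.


Stationary distribution: pi_0 = p10/(p01+p10), pi_1 = p01/(p01+p10)
p01 = 0.4400, p10 = 0.3900
pi_0 = 0.4699

0.4699


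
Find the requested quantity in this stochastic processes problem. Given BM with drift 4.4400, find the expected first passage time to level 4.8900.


Expected first passage time = a/mu
= 4.8900/4.4400
= 1.1014

1.1014


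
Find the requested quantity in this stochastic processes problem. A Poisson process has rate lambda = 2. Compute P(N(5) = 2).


P(N(t)=k) = (lambda*t)^k * exp(-lambda*t) / k!
lambda*t = 10
= 10^2 * exp(-10) / 2!
= 100 * 4.5400e-05 / 2
= 0.0023

0.0023


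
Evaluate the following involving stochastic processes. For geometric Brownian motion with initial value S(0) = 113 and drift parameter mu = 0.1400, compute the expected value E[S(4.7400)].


E[S(t)] = S(0) * exp(mu * t)
= 113 * exp(0.1400 * 4.7400)
= 113 * 1.9418
= 219.4200

219.4200


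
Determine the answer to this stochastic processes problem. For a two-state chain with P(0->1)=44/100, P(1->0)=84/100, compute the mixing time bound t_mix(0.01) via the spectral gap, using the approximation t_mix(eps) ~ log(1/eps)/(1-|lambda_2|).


lambda_2 = |1 - p01 - p10| = |1 - 0.4400 - 0.8400| = 0.2800
t_mix ~ log(1/eps)/(1 - |lambda_2|)
= log(100)/(1 - 0.2800) = 4.6052/0.7200
= 6.3961

6.3961


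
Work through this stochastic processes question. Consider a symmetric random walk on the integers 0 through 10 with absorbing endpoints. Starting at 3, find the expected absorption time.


For symmetric RW on 0,...,N with absorbing barriers, E(i) = i*(N-i)
E(3) = 3 * 7 = 21

21


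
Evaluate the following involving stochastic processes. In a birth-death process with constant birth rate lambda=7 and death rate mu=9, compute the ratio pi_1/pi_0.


For birth-death process, pi_n/pi_0 = (lambda/mu)^n
= (7/9)^1
= 0.7778

0.7778


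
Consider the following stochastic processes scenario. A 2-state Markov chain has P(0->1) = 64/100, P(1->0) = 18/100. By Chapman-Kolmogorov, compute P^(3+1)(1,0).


P^4 = P^3 * P^1
Computing via matrix multiplication of the transition matrix.
Entry (1,0) of P^4 = 0.2193

0.2193


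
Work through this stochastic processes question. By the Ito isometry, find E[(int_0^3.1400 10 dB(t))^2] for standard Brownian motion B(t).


By Ito isometry: E[(int f dB)^2] = int f^2 dt
= 10^2 * 3.1400
= 100 * 3.1400 = 314.0000

314.0000


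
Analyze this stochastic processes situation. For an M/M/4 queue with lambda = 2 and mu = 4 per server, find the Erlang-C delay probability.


a = lambda/mu = 0.5000
rho = a/c = 0.1250
Erlang-C formula applied:
C(c,a) = 0.0018

0.0018


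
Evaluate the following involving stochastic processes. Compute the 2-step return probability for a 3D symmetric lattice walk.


P(return in 2 steps) = P(reverse first step) = 1/(2d)
= 1/6
= 0.1667

0.1667


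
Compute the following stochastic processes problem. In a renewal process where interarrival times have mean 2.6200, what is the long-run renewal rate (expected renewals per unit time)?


Long-run renewal rate = 1/E(X)
= 1/2.6200
= 0.3817

0.3817


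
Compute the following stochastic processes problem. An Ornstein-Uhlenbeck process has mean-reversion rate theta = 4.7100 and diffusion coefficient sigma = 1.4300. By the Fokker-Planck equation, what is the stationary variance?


Stationary variance = sigma^2 / (2*theta)
= 1.4300^2 / (2*4.7100)
= 2.0449 / 9.4200
= 0.2171

0.2171


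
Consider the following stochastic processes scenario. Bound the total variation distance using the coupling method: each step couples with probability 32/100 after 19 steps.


TV distance bound <= (1-delta)^n
= (1 - 0.3200)^19
= 0.6800^19
= 6.5716e-04

6.5716e-04


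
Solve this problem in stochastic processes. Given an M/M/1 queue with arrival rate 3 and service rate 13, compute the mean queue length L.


rho = 3/13 = 0.2308
L = rho/(1-rho)
= 0.2308/0.7692
= 0.3000

0.3000


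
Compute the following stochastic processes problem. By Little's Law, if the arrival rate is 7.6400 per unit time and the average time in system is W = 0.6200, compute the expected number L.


Little's Law: L = lambda * W
= 7.6400 * 0.6200
= 4.7368

4.7368


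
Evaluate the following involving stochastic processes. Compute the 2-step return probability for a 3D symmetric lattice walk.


P(return in 2 steps) = P(reverse first step) = 1/(2d)
= 1/6
= 0.1667

0.1667


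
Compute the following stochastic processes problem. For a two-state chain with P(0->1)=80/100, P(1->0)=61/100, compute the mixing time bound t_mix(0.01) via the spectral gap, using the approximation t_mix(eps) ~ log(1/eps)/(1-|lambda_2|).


lambda_2 = |1 - p01 - p10| = |1 - 0.8000 - 0.6100| = 0.4100
t_mix ~ log(1/eps)/(1 - |lambda_2|)
= log(100)/(1 - 0.4100) = 4.6052/0.5900
= 7.8054

7.8054


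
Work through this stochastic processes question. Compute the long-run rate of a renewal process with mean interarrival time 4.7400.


Long-run renewal rate = 1/E(X)
= 1/4.7400
= 0.2110

0.2110


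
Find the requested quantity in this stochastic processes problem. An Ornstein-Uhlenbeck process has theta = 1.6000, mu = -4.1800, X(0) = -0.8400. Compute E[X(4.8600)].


E[X(t)] = mu + (X(0) - mu)*exp(-theta*t)
= -4.1800 + (-0.8400 - -4.1800)*exp(-1.6000*4.8600)
= -4.1800 + 3.3400 * 4.1969e-04
= -4.1786

-4.1786


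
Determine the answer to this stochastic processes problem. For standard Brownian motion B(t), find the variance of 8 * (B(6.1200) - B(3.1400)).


Var(alpha*(B(t)-B(s))) = alpha^2 * (t-s)
= 8^2 * (6.1200 - 3.1400)
= 64 * 2.9800
= 190.7200

190.7200


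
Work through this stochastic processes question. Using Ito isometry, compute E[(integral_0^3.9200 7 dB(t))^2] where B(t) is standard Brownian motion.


By Ito isometry: E[(int f dB)^2] = int f^2 dt
= 7^2 * 3.9200
= 49 * 3.9200 = 192.0800

192.0800


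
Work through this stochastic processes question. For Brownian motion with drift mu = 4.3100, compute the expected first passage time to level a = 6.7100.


Expected first passage time = a/mu
= 6.7100/4.3100
= 1.5568

1.5568


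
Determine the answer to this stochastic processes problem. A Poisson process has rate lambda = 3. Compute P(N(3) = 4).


P(N(t)=k) = (lambda*t)^k * exp(-lambda*t) / k!
lambda*t = 9
= 9^4 * exp(-9) / 4!
= 6561 * 1.2341e-04 / 24
= 0.0337

0.0337


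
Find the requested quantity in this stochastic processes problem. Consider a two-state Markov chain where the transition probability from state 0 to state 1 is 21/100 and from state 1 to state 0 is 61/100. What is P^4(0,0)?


Computing P^4 by matrix multiplication.
P = [[0.7900, 0.2100], [0.6100, 0.3900]]
After raising P to the power 4:
P^4(0,0) = 0.7442

0.7442


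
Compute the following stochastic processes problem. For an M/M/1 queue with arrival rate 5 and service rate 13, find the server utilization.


rho = lambda/mu
= 5/13
= 0.3846

0.3846


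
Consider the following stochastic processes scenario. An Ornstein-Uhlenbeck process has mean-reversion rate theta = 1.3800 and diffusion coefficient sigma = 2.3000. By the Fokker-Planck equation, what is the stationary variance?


Stationary variance = sigma^2 / (2*theta)
= 2.3000^2 / (2*1.3800)
= 5.2900 / 2.7600
= 1.9167

1.9167


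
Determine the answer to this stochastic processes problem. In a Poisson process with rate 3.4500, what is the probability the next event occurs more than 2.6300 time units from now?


P(X > t) = exp(-lambda * t)
= exp(-3.4500 * 2.6300)
= exp(-9.0735) = 1.1466e-04

1.1466e-04


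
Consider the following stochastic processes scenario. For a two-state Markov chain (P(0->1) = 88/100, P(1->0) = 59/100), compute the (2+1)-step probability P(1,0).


P^3 = P^2 * P^1
Computing via matrix multiplication of the transition matrix.
Entry (1,0) of P^3 = 0.4430

0.4430


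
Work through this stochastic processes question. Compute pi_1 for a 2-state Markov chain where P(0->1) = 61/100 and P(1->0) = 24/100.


Stationary distribution: pi_0 = p10/(p01+p10), pi_1 = p01/(p01+p10)
p01 = 0.6100, p10 = 0.2400
pi_1 = 0.7176

0.7176


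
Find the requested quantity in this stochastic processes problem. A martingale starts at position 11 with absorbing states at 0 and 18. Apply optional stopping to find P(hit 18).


By optional stopping theorem: E(M at tau) = M(0) = 11
P(hit 18)*18 + P(hit 0)*0 = 11
P(hit 18) = (11 - 0)/(18 - 0) = 11/18 = 0.6111

0.6111


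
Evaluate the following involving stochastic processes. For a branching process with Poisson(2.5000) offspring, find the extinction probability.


Since mu = 2.5000 > 1, extinction prob q < 1.
Solve s = exp(mu*(s-1)) iteratively.
q = 0.1074

0.1074


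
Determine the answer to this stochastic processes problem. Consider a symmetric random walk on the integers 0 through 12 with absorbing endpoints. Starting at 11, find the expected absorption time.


For symmetric RW on 0,...,N with absorbing barriers, E(i) = i*(N-i)
E(11) = 11 * 1 = 11

11
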